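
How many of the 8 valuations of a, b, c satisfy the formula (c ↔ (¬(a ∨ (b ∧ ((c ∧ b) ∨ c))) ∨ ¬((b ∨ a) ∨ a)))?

a | b | c || (c ∧ b) | ((c ∧ b) ∨ c) | (b ∧ ((c ∧ b) ∨ c)) | (a ∨ (b ∧ ((c ∧ b) ∨ c))) | ¬(a ∨ (b ∧ ((c ∧ b) ∨ c))) | (b ∨ a) | ((b ∨ a) ∨ a) | ¬((b ∨ a) ∨ a) | φ
0 | 0 | 0 ||    0    |       0       |          0          |             0             |             1              |    0    |       0       |       1        | 0
0 | 0 | 1 ||    0    |       1       |          0          |             0             |             1              |    0    |       0       |       1        | 1
0 | 1 | 0 ||    0    |       0       |          0          |             0             |             1              |    1    |       1       |       0        | 0
0 | 1 | 1 ||    1    |       1       |          1          |             1             |             0              |    1    |       1       |       0        | 0
1 | 0 | 0 ||    0    |       0       |          0          |             1             |             0              |    1    |       1       |       0        | 1
1 | 0 | 1 ||    0    |       1       |          0          |             1             |             0              |    1    |       1       |       0        | 0
1 | 1 | 0 ||    0    |       0       |          0          |             1             |             0              |    1    |       1       |       0        | 1
1 | 1 | 1 ||    1    |       1       |          1          |             1             |             0              |    1    |       1       |       0        | 0
The formula is true on 3 of the 8 rows.

3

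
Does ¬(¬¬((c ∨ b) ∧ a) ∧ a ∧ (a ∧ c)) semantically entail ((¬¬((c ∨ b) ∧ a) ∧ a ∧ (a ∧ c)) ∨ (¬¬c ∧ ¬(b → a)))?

no

a  b  c  |  φ  ψ
1  1  1  |  0  1
1  1  0  |  1  0
1  0  1  |  0  1
1  0  0  |  1  0
0  1  1  |  1  1
0  1  0  |  1  0
0  0  1  |  1  0
0  0  0  |  1  0
At a=1, b=1, c=0 we have φ true but ψ false, so φ does not entail ψ.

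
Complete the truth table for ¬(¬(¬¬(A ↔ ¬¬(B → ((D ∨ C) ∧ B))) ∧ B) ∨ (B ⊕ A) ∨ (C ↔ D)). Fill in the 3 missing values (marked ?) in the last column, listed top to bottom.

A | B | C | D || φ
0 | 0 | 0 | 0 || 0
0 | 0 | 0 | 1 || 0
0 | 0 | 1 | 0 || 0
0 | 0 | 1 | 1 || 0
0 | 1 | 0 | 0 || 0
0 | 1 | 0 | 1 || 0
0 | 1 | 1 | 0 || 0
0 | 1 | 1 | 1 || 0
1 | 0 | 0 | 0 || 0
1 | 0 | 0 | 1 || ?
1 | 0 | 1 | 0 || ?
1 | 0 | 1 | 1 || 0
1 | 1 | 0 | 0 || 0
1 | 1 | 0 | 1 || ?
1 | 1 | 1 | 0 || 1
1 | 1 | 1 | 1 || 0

Row A=1, B=0, C=0, D=1: ¬(¬¬(A ↔ ¬¬(B → ((D ∨ C) ∧ B))) ∧ B) = 1, (B ⊕ A) = 1, (C ↔ D) = 0, (¬(¬¬(A ↔ ¬¬(B → ((D ∨ C) ∧ B))) ∧ B) ∨ (B ⊕ A) ∨ (C ↔ D)) = 1, so the formula = 0.
Row A=1, B=0, C=1, D=0: ¬(¬¬(A ↔ ¬¬(B → ((D ∨ C) ∧ B))) ∧ B) = 1, (B ⊕ A) = 1, (C ↔ D) = 0, (¬(¬¬(A ↔ ¬¬(B → ((D ∨ C) ∧ B))) ∧ B) ∨ (B ⊕ A) ∨ (C ↔ D)) = 1, so the formula = 0.
Row A=1, B=1, C=0, D=1: ¬(¬¬(A ↔ ¬¬(B → ((D ∨ C) ∧ B))) ∧ B) = 0, (B ⊕ A) = 0, (C ↔ D) = 0, (¬(¬¬(A ↔ ¬¬(B → ((D ∨ C) ∧ B))) ∧ B) ∨ (B ⊕ A) ∨ (C ↔ D)) = 0, so the formula = 1.

0, 0, 1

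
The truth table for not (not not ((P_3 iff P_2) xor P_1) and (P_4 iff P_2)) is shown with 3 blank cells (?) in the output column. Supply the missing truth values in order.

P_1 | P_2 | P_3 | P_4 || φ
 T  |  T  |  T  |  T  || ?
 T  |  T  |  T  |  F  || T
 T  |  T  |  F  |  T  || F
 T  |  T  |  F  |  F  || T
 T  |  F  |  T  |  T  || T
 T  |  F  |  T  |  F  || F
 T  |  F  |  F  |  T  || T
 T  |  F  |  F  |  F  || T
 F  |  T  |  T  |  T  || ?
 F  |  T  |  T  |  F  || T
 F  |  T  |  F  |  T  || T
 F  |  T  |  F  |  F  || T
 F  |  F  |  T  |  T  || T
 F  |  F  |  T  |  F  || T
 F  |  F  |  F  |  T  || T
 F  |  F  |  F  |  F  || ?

T, F, F

Row P_1=T, P_2=T, P_3=T, P_4=T: not not ((P_3 iff P_2) xor P_1) = F, (P_4 iff P_2) = T, (not not ((P_3 iff P_2) xor P_1) and (P_4 iff P_2)) = F, so the formula = T.
Row P_1=F, P_2=T, P_3=T, P_4=T: not not ((P_3 iff P_2) xor P_1) = T, (P_4 iff P_2) = T, (not not ((P_3 iff P_2) xor P_1) and (P_4 iff P_2)) = T, so the formula = F.
Row P_1=F, P_2=F, P_3=F, P_4=F: not not ((P_3 iff P_2) xor P_1) = T, (P_4 iff P_2) = T, (not not ((P_3 iff P_2) xor P_1) and (P_4 iff P_2)) = T, so the formula = F.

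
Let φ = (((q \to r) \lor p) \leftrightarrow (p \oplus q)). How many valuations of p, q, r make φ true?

p | q | r | φ
- | - | - | -
T | T | T | F
T | T | F | F
T | F | T | T
T | F | F | T
F | T | T | T
F | T | F | F
F | F | T | F
F | F | F | F
The formula is true on 3 of the 8 rows.

3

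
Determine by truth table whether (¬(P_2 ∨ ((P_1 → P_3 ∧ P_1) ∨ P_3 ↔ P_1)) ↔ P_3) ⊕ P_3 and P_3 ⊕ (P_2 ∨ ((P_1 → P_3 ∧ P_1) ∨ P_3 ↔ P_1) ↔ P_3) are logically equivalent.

P_1 | P_2 | P_3 || φ | ψ
 F  |  F  |  F  || F | T
 F  |  F  |  T  || F | T
 F  |  T  |  F  || T | F
 F  |  T  |  T  || T | F
 T  |  F  |  F  || F | T
 T  |  F  |  T  || T | F
 T  |  T  |  F  || T | F
 T  |  T  |  T  || T | F
The columns differ at P_1=F, P_2=F, P_3=F (φ=F, ψ=T), so they are not equivalent.

not equivalent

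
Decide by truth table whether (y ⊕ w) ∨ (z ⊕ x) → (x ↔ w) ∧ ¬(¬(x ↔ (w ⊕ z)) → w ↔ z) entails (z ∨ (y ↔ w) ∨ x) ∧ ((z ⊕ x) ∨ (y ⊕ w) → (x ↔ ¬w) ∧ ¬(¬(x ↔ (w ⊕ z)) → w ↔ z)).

  x      y      z      w    |    φ      ψ  
 True   True   True   True  |   True   True
 True   True   True  False  |  False  False
 True   True  False   True  |   True  False
 True   True  False  False  |  False  False
 True  False   True   True  |  False  False
 True  False   True  False  |   True   True
 True  False  False   True  |   True  False
 True  False  False  False  |  False  False
False   True   True   True  |  False  False
False   True   True  False  |   True  False
False   True  False   True  |   True   True
False   True  False  False  |   True  False
False  False   True   True  |  False  False
False  False   True  False  |   True  False
False  False  False   True  |  False  False
False  False  False  False  |   True   True
At x=True, y=True, z=False, w=True we have φ true but ψ false, so φ does not entail ψ.

no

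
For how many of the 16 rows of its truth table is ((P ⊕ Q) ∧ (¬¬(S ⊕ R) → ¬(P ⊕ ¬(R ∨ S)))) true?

6

P | Q | R | S || (P ⊕ Q) | (S ⊕ R) | ¬(S ⊕ R) | ¬¬(S ⊕ R) | (R ∨ S) | ¬(R ∨ S) | (P ⊕ ¬(R ∨ S)) | ¬(P ⊕ ¬(R ∨ S)) | φ
1 | 1 | 1 | 1 ||    0    |    0    |    1     |     0     |    1    |    0     |       1        |        0        | 0
1 | 1 | 1 | 0 ||    0    |    1    |    0     |     1     |    1    |    0     |       1        |        0        | 0
1 | 1 | 0 | 1 ||    0    |    1    |    0     |     1     |    1    |    0     |       1        |        0        | 0
1 | 1 | 0 | 0 ||    0    |    0    |    1     |     0     |    0    |    1     |       0        |        1        | 0
1 | 0 | 1 | 1 ||    1    |    0    |    1     |     0     |    1    |    0     |       1        |        0        | 1
1 | 0 | 1 | 0 ||    1    |    1    |    0     |     1     |    1    |    0     |       1        |        0        | 0
1 | 0 | 0 | 1 ||    1    |    1    |    0     |     1     |    1    |    0     |       1        |        0        | 0
1 | 0 | 0 | 0 ||    1    |    0    |    1     |     0     |    0    |    1     |       0        |        1        | 1
0 | 1 | 1 | 1 ||    1    |    0    |    1     |     0     |    1    |    0     |       0        |        1        | 1
0 | 1 | 1 | 0 ||    1    |    1    |    0     |     1     |    1    |    0     |       0        |        1        | 1
0 | 1 | 0 | 1 ||    1    |    1    |    0     |     1     |    1    |    0     |       0        |        1        | 1
0 | 1 | 0 | 0 ||    1    |    0    |    1     |     0     |    0    |    1     |       1        |        0        | 1
0 | 0 | 1 | 1 ||    0    |    0    |    1     |     0     |    1    |    0     |       0        |        1        | 0
0 | 0 | 1 | 0 ||    0    |    1    |    0     |     1     |    1    |    0     |       0        |        1        | 0
0 | 0 | 0 | 1 ||    0    |    1    |    0     |     1     |    1    |    0     |       0        |        1        | 0
0 | 0 | 0 | 0 ||    0    |    0    |    1     |     0     |    0    |    1     |       1        |        0        | 0
The formula is true on 6 of the 16 rows.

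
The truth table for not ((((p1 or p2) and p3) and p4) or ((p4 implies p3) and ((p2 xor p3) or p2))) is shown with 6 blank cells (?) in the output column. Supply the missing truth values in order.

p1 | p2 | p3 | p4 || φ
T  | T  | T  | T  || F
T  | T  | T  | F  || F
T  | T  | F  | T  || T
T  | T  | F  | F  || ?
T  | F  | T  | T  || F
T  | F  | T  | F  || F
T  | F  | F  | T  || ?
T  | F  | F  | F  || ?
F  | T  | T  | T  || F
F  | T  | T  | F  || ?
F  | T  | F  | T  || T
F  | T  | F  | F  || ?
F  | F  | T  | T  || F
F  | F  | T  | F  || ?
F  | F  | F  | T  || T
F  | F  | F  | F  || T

F, T, T, F, F, F

Row p1=T, p2=T, p3=F, p4=F: (((p1 or p2) and p3) and p4) = F, ((p4 implies p3) and ((p2 xor p3) or p2)) = T, ((((p1 or p2) and p3) and p4) or ((p4 implies p3) and ((p2 xor p3) or p2))) = T, so the formula = F.
Row p1=T, p2=F, p3=F, p4=T: (((p1 or p2) and p3) and p4) = F, ((p4 implies p3) and ((p2 xor p3) or p2)) = F, ((((p1 or p2) and p3) and p4) or ((p4 implies p3) and ((p2 xor p3) or p2))) = F, so the formula = T.
Row p1=T, p2=F, p3=F, p4=F: (((p1 or p2) and p3) and p4) = F, ((p4 implies p3) and ((p2 xor p3) or p2)) = F, ((((p1 or p2) and p3) and p4) or ((p4 implies p3) and ((p2 xor p3) or p2))) = F, so the formula = T.
Row p1=F, p2=T, p3=T, p4=F: (((p1 or p2) and p3) and p4) = F, ((p4 implies p3) and ((p2 xor p3) or p2)) = T, ((((p1 or p2) and p3) and p4) or ((p4 implies p3) and ((p2 xor p3) or p2))) = T, so the formula = F.
Row p1=F, p2=T, p3=F, p4=F: (((p1 or p2) and p3) and p4) = F, ((p4 implies p3) and ((p2 xor p3) or p2)) = T, ((((p1 or p2) and p3) and p4) or ((p4 implies p3) and ((p2 xor p3) or p2))) = T, so the formula = F.
Row p1=F, p2=F, p3=T, p4=F: (((p1 or p2) and p3) and p4) = F, ((p4 implies p3) and ((p2 xor p3) or p2)) = T, ((((p1 or p2) and p3) and p4) or ((p4 implies p3) and ((p2 xor p3) or p2))) = T, so the formula = F.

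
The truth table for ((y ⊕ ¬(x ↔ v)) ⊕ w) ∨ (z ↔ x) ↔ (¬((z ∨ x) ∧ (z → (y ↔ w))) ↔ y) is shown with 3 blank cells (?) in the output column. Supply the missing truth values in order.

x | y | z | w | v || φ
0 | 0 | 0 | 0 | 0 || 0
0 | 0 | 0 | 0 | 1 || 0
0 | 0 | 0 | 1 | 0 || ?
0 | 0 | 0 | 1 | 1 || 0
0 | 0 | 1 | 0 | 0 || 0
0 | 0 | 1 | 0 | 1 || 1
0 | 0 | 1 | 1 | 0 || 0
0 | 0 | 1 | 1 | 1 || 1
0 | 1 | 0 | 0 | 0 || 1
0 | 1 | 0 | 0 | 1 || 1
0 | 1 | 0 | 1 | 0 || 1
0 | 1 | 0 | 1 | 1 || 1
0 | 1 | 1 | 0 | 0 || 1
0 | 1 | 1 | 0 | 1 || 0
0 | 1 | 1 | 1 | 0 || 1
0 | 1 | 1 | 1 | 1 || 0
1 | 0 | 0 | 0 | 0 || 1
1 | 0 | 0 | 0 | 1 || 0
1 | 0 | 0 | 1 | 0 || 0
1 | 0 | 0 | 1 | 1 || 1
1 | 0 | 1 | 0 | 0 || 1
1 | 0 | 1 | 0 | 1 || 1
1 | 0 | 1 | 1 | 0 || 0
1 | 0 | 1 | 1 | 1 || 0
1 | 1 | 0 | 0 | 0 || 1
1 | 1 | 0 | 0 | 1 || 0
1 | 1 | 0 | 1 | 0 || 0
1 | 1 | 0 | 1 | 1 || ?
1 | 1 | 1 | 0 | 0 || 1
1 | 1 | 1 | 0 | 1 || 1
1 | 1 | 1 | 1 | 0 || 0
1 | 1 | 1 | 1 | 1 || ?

0, 1, 0

Row x=0, y=0, z=0, w=1, v=0: (((y ⊕ ¬(x ↔ v)) ⊕ w) ∨ (z ↔ x)) = 1, (¬((z ∨ x) ∧ (z → (y ↔ w))) ↔ y) = 0, so the formula = 0.
Row x=1, y=1, z=0, w=1, v=1: (((y ⊕ ¬(x ↔ v)) ⊕ w) ∨ (z ↔ x)) = 0, (¬((z ∨ x) ∧ (z → (y ↔ w))) ↔ y) = 0, so the formula = 1.
Row x=1, y=1, z=1, w=1, v=1: (((y ⊕ ¬(x ↔ v)) ⊕ w) ∨ (z ↔ x)) = 1, (¬((z ∨ x) ∧ (z → (y ↔ w))) ↔ y) = 0, so the formula = 0.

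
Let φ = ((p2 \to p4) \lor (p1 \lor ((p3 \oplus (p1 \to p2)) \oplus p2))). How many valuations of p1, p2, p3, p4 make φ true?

p1 | p2 | p3 | p4 || (p2 \to p4) | (p1 \to p2) | (p3 \oplus (p1 \to p2)) | φ
0  | 0  | 0  | 0  ||      1      |      1      |            1            | 1
0  | 0  | 0  | 1  ||      1      |      1      |            1            | 1
0  | 0  | 1  | 0  ||      1      |      1      |            0            | 1
0  | 0  | 1  | 1  ||      1      |      1      |            0            | 1
0  | 1  | 0  | 0  ||      0      |      1      |            1            | 0
0  | 1  | 0  | 1  ||      1      |      1      |            1            | 1
0  | 1  | 1  | 0  ||      0      |      1      |            0            | 1
0  | 1  | 1  | 1  ||      1      |      1      |            0            | 1
1  | 0  | 0  | 0  ||      1      |      0      |            0            | 1
1  | 0  | 0  | 1  ||      1      |      0      |            0            | 1
1  | 0  | 1  | 0  ||      1      |      0      |            1            | 1
1  | 0  | 1  | 1  ||      1      |      0      |            1            | 1
1  | 1  | 0  | 0  ||      0      |      1      |            1            | 1
1  | 1  | 0  | 1  ||      1      |      1      |            1            | 1
1  | 1  | 1  | 0  ||      0      |      1      |            0            | 1
1  | 1  | 1  | 1  ||      1      |      1      |            0            | 1
The formula is true on 15 of the 16 rows.

15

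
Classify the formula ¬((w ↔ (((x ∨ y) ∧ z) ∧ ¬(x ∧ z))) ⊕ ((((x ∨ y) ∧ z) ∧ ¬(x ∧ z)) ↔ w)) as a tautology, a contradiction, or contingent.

tautology

x | y | z | w | φ
- | - | - | - | -
T | T | T | T | T
T | T | T | F | T
T | T | F | T | T
T | T | F | F | T
T | F | T | T | T
T | F | T | F | T
T | F | F | T | T
T | F | F | F | T
F | T | T | T | T
F | T | T | F | T
F | T | F | T | T
F | T | F | F | T
F | F | T | T | T
F | F | T | F | T
F | F | F | T | T
F | F | F | F | T
Every row is T, so the formula is a tautology.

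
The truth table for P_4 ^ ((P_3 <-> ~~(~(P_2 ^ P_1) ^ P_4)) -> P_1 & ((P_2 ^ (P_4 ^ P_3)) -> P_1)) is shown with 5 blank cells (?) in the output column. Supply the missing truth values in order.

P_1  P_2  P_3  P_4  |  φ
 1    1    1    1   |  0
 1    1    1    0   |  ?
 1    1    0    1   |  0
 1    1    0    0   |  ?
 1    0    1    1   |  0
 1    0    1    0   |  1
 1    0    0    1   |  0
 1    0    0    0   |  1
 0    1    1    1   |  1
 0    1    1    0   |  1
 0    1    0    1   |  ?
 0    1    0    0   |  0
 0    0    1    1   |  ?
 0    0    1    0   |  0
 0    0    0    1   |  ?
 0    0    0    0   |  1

1, 1, 0, 0, 1

Row P_1=1, P_2=1, P_3=1, P_4=0: ((P_3 <-> ~~(~(P_2 ^ P_1) ^ P_4)) -> P_1 & ((P_2 ^ (P_4 ^ P_3)) -> P_1)) = 1, so the formula = 1.
Row P_1=1, P_2=1, P_3=0, P_4=0: ((P_3 <-> ~~(~(P_2 ^ P_1) ^ P_4)) -> P_1 & ((P_2 ^ (P_4 ^ P_3)) -> P_1)) = 1, so the formula = 1.
Row P_1=0, P_2=1, P_3=0, P_4=1: ((P_3 <-> ~~(~(P_2 ^ P_1) ^ P_4)) -> P_1 & ((P_2 ^ (P_4 ^ P_3)) -> P_1)) = 1, so the formula = 0.
Row P_1=0, P_2=0, P_3=1, P_4=1: ((P_3 <-> ~~(~(P_2 ^ P_1) ^ P_4)) -> P_1 & ((P_2 ^ (P_4 ^ P_3)) -> P_1)) = 1, so the formula = 0.
Row P_1=0, P_2=0, P_3=0, P_4=1: ((P_3 <-> ~~(~(P_2 ^ P_1) ^ P_4)) -> P_1 & ((P_2 ^ (P_4 ^ P_3)) -> P_1)) = 0, so the formula = 1.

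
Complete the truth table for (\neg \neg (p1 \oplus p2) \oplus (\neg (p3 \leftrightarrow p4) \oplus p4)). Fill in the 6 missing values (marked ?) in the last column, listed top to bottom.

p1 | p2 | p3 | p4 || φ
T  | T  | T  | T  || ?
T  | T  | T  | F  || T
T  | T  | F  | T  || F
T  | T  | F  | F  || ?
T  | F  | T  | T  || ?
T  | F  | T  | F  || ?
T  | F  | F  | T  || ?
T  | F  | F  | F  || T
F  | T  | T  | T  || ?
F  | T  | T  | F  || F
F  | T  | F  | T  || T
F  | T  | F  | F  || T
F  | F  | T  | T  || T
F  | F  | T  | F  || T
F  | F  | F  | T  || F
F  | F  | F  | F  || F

Row p1=T, p2=T, p3=T, p4=T: \neg \neg (p1 \oplus p2) = F, (\neg (p3 \leftrightarrow p4) \oplus p4) = T, so the formula = T.
Row p1=T, p2=T, p3=F, p4=F: \neg \neg (p1 \oplus p2) = F, (\neg (p3 \leftrightarrow p4) \oplus p4) = F, so the formula = F.
Row p1=T, p2=F, p3=T, p4=T: \neg \neg (p1 \oplus p2) = T, (\neg (p3 \leftrightarrow p4) \oplus p4) = T, so the formula = F.
Row p1=T, p2=F, p3=T, p4=F: \neg \neg (p1 \oplus p2) = T, (\neg (p3 \leftrightarrow p4) \oplus p4) = T, so the formula = F.
Row p1=T, p2=F, p3=F, p4=T: \neg \neg (p1 \oplus p2) = T, (\neg (p3 \leftrightarrow p4) \oplus p4) = F, so the formula = T.
Row p1=F, p2=T, p3=T, p4=T: \neg \neg (p1 \oplus p2) = T, (\neg (p3 \leftrightarrow p4) \oplus p4) = T, so the formula = F.

T, F, F, F, T, F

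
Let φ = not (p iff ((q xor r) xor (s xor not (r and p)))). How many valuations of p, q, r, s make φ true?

p  q  r  s  |  (q xor r)  (r and p)  not (r and p)  (s xor not (r and p))  φ
T  T  T  T  |      F          T            F                  T            F
T  T  T  F  |      F          T            F                  F            T
T  T  F  T  |      T          F            T                  F            F
T  T  F  F  |      T          F            T                  T            T
T  F  T  T  |      T          T            F                  T            T
T  F  T  F  |      T          T            F                  F            F
T  F  F  T  |      F          F            T                  F            T
T  F  F  F  |      F          F            T                  T            F
F  T  T  T  |      F          F            T                  F            F
F  T  T  F  |      F          F            T                  T            T
F  T  F  T  |      T          F            T                  F            T
F  T  F  F  |      T          F            T                  T            F
F  F  T  T  |      T          F            T                  F            T
F  F  T  F  |      T          F            T                  T            F
F  F  F  T  |      F          F            T                  F            F
F  F  F  F  |      F          F            T                  T            T
The formula is true on 8 of the 16 rows.

8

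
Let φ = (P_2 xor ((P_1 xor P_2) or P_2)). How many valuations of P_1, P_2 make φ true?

 P_1    P_2   |  (P_1 xor P_2)  ((P_1 xor P_2) or P_2)    φ  
 True   True  |      False               True           False
 True  False  |       True               True            True
False   True  |       True               True           False
False  False  |      False              False           False
The formula is true on 1 of the 4 rows.

1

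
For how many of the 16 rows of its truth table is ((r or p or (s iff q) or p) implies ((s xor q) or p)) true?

12

p | q | r | s || φ
T | T | T | T || T
T | T | T | F || T
T | T | F | T || T
T | T | F | F || T
T | F | T | T || T
T | F | T | F || T
T | F | F | T || T
T | F | F | F || T
F | T | T | T || F
F | T | T | F || T
F | T | F | T || F
F | T | F | F || T
F | F | T | T || T
F | F | T | F || F
F | F | F | T || T
F | F | F | F || F
The formula is true on 12 of the 16 rows.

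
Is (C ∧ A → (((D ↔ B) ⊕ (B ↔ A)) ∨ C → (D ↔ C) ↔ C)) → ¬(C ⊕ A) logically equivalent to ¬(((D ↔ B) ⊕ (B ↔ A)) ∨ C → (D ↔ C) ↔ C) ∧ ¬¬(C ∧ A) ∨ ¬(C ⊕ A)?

equivalent

  A   |   B   |   C   |   D   ||   φ   |   ψ  
 True |  True |  True |  True ||  True |  True
 True |  True |  True | False ||  True |  True
 True |  True | False |  True || False | False
 True |  True | False | False || False | False
 True | False |  True |  True ||  True |  True
 True | False |  True | False ||  True |  True
 True | False | False |  True || False | False
 True | False | False | False || False | False
False |  True |  True |  True || False | False
False |  True |  True | False || False | False
False |  True | False |  True ||  True |  True
False |  True | False | False ||  True |  True
False | False |  True |  True || False | False
False | False |  True | False || False | False
False | False | False |  True ||  True |  True
False | False | False | False ||  True |  True
The columns for φ and ψ agree on every row, so they are logically equivalent.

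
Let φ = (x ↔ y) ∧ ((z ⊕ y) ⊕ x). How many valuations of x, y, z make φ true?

x  y  z  |  ((x ↔ y) ∧ ((z ⊕ y) ⊕ x))
T  T  T  |              T            
T  T  F  |              F            
T  F  T  |              F            
T  F  F  |              F            
F  T  T  |              F            
F  T  F  |              F            
F  F  T  |              T            
F  F  F  |              F            
The formula is true on 2 of the 8 rows.

2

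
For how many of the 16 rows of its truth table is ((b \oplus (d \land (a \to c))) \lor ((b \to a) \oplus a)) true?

10

a | b | c | d || φ
T | T | T | T || F
T | T | T | F || T
T | T | F | T || T
T | T | F | F || T
T | F | T | T || T
T | F | T | F || F
T | F | F | T || F
T | F | F | F || F
F | T | T | T || F
F | T | T | F || T
F | T | F | T || F
F | T | F | F || T
F | F | T | T || T
F | F | T | F || T
F | F | F | T || T
F | F | F | F || T
The formula is true on 10 of the 16 rows.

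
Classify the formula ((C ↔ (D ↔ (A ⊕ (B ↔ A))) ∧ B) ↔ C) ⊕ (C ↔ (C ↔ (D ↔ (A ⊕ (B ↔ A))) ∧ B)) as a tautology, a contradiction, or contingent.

A  B  C  D  |  (B ↔ A)  (A ⊕ (B ↔ A))  (D ↔ (A ⊕ (B ↔ A)))  ((D ↔ (A ⊕ (B ↔ A))) ∧ B)  φ
0  0  0  0  |     1           1                 0                       0              0
0  0  0  1  |     1           1                 1                       0              0
0  0  1  0  |     1           1                 0                       0              0
0  0  1  1  |     1           1                 1                       0              0
0  1  0  0  |     0           0                 1                       1              0
0  1  0  1  |     0           0                 0                       0              0
0  1  1  0  |     0           0                 1                       1              0
0  1  1  1  |     0           0                 0                       0              0
1  0  0  0  |     0           1                 0                       0              0
1  0  0  1  |     0           1                 1                       0              0
1  0  1  0  |     0           1                 0                       0              0
1  0  1  1  |     0           1                 1                       0              0
1  1  0  0  |     1           0                 1                       1              0
1  1  0  1  |     1           0                 0                       0              0
1  1  1  0  |     1           0                 1                       1              0
1  1  1  1  |     1           0                 0                       0              0
Every row is 0, so the formula is a contradiction.

contradiction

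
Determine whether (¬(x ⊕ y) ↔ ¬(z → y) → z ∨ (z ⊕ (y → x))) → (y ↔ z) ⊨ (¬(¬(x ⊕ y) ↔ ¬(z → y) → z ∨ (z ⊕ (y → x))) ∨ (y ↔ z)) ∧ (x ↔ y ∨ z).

no

x | y | z | φ | ψ
- | - | - | - | -
F | F | F | T | T
F | F | T | F | F
F | T | F | T | F
F | T | T | T | F
T | F | F | T | F
T | F | T | T | T
T | T | F | F | F
T | T | T | T | T
At x=F, y=T, z=F we have φ true but ψ false, so φ does not entail ψ.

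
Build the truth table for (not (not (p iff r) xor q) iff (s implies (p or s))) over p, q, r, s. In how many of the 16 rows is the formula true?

p  q  r  s  |  (p iff r)  not (p iff r)  (not (p iff r) xor q)  not (not (p iff r) xor q)  (p or s)  (s implies (p or s))  φ
T  T  T  T  |      T            F                  T                        F                 T               T            F
T  T  T  F  |      T            F                  T                        F                 T               T            F
T  T  F  T  |      F            T                  F                        T                 T               T            T
T  T  F  F  |      F            T                  F                        T                 T               T            T
T  F  T  T  |      T            F                  F                        T                 T               T            T
T  F  T  F  |      T            F                  F                        T                 T               T            T
T  F  F  T  |      F            T                  T                        F                 T               T            F
T  F  F  F  |      F            T                  T                        F                 T               T            F
F  T  T  T  |      F            T                  F                        T                 T               T            T
F  T  T  F  |      F            T                  F                        T                 F               T            T
F  T  F  T  |      T            F                  T                        F                 T               T            F
F  T  F  F  |      T            F                  T                        F                 F               T            F
F  F  T  T  |      F            T                  T                        F                 T               T            F
F  F  T  F  |      F            T                  T                        F                 F               T            F
F  F  F  T  |      T            F                  F                        T                 T               T            T
F  F  F  F  |      T            F                  F                        T                 F               T            T
The formula is true on 8 of the 16 rows.

8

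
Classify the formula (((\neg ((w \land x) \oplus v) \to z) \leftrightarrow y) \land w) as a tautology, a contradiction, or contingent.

  x   |   y   |   z   |   w   |   v   |   φ  
----- | ----- | ----- | ----- | ----- | -----
False | False | False | False | False | False
False | False | False | False |  True | False
False | False | False |  True | False |  True
False | False | False |  True |  True | False
False | False |  True | False | False | False
False | False |  True | False |  True | False
False | False |  True |  True | False | False
False | False |  True |  True |  True | False
False |  True | False | False | False | False
False |  True | False | False |  True | False
False |  True | False |  True | False | False
False |  True | False |  True |  True |  True
False |  True |  True | False | False | False
False |  True |  True | False |  True | False
False |  True |  True |  True | False |  True
False |  True |  True |  True |  True |  True
 True | False | False | False | False | False
 True | False | False | False |  True | False
 True | False | False |  True | False | False
 True | False | False |  True |  True |  True
 True | False |  True | False | False | False
 True | False |  True | False |  True | False
 True | False |  True |  True | False | False
 True | False |  True |  True |  True | False
 True |  True | False | False | False | False
 True |  True | False | False |  True | False
 True |  True | False |  True | False |  True
 True |  True | False |  True |  True | False
 True |  True |  True | False | False | False
 True |  True |  True | False |  True | False
 True |  True |  True |  True | False |  True
 True |  True |  True |  True |  True |  True
8 of 32 rows are True, so the formula is contingent.

contingent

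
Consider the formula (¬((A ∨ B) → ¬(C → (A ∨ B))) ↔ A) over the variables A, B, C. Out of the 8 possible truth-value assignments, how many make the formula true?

A | B | C || (A ∨ B) | (C → (A ∨ B)) | ¬(C → (A ∨ B)) | ((A ∨ B) → ¬(C → (A ∨ B))) | ¬((A ∨ B) → ¬(C → (A ∨ B))) | φ
T | T | T ||    T    |       T       |       F        |             F              |              T              | T
T | T | F ||    T    |       T       |       F        |             F              |              T              | T
T | F | T ||    T    |       T       |       F        |             F              |              T              | T
T | F | F ||    T    |       T       |       F        |             F              |              T              | T
F | T | T ||    T    |       T       |       F        |             F              |              T              | F
F | T | F ||    T    |       T       |       F        |             F              |              T              | F
F | F | T ||    F    |       F       |       T        |             T              |              F              | T
F | F | F ||    F    |       T       |       F        |             T              |              F              | T
The formula is true on 6 of the 8 rows.

6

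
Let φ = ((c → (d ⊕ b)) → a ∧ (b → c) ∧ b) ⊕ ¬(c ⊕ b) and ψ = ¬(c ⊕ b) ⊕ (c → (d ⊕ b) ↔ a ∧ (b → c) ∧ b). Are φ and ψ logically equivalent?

not equivalent

a | b | c | d | φ | ψ
- | - | - | - | - | -
0 | 0 | 0 | 0 | 1 | 1
0 | 0 | 0 | 1 | 1 | 1
0 | 0 | 1 | 0 | 1 | 1
0 | 0 | 1 | 1 | 0 | 0
0 | 1 | 0 | 0 | 0 | 0
0 | 1 | 0 | 1 | 0 | 0
0 | 1 | 1 | 0 | 1 | 1
0 | 1 | 1 | 1 | 0 | 0
1 | 0 | 0 | 0 | 1 | 1
1 | 0 | 0 | 1 | 1 | 1
1 | 0 | 1 | 0 | 1 | 1
1 | 0 | 1 | 1 | 0 | 0
1 | 1 | 0 | 0 | 0 | 0
1 | 1 | 0 | 1 | 0 | 0
1 | 1 | 1 | 0 | 0 | 0
1 | 1 | 1 | 1 | 0 | 1
The columns differ at a=1, b=1, c=1, d=1 (φ=0, ψ=1), so they are not equivalent.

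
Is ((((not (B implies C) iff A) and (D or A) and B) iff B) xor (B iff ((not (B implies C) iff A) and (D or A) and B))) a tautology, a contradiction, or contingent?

A | B | C | D || (B implies C) | not (B implies C) | (not (B implies C) iff A) | (D or A) | φ
F | F | F | F ||       T       |         F         |             T             |    F     | F
F | F | F | T ||       T       |         F         |             T             |    T     | F
F | F | T | F ||       T       |         F         |             T             |    F     | F
F | F | T | T ||       T       |         F         |             T             |    T     | F
F | T | F | F ||       F       |         T         |             F             |    F     | F
F | T | F | T ||       F       |         T         |             F             |    T     | F
F | T | T | F ||       T       |         F         |             T             |    F     | F
F | T | T | T ||       T       |         F         |             T             |    T     | F
T | F | F | F ||       T       |         F         |             F             |    T     | F
T | F | F | T ||       T       |         F         |             F             |    T     | F
T | F | T | F ||       T       |         F         |             F             |    T     | F
T | F | T | T ||       T       |         F         |             F             |    T     | F
T | T | F | F ||       F       |         T         |             T             |    T     | F
T | T | F | T ||       F       |         T         |             T             |    T     | F
T | T | T | F ||       T       |         F         |             F             |    T     | F
T | T | T | T ||       T       |         F         |             F             |    T     | F
Every row is F, so the formula is a contradiction.

contradiction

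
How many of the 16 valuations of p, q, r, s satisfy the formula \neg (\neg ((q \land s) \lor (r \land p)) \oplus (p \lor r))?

7

  p   |   q   |   r   |   s   |   φ  
----- | ----- | ----- | ----- | -----
False | False | False | False | False
False | False | False |  True | False
False | False |  True | False |  True
False | False |  True |  True |  True
False |  True | False | False | False
False |  True | False |  True |  True
False |  True |  True | False |  True
False |  True |  True |  True | False
 True | False | False | False |  True
 True | False | False |  True |  True
 True | False |  True | False | False
 True | False |  True |  True | False
 True |  True | False | False |  True
 True |  True | False |  True | False
 True |  True |  True | False | False
 True |  True |  True |  True | False
The formula is true on 7 of the 16 rows.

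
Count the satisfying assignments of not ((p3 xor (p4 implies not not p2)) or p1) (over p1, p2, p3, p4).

p1  p2  p3  p4  |  φ
F   F   F   F   |  F
F   F   F   T   |  T
F   F   T   F   |  T
F   F   T   T   |  F
F   T   F   F   |  F
F   T   F   T   |  F
F   T   T   F   |  T
F   T   T   T   |  T
T   F   F   F   |  F
T   F   F   T   |  F
T   F   T   F   |  F
T   F   T   T   |  F
T   T   F   F   |  F
T   T   F   T   |  F
T   T   T   F   |  F
T   T   T   T   |  F
The formula is true on 4 of the 16 rows.

4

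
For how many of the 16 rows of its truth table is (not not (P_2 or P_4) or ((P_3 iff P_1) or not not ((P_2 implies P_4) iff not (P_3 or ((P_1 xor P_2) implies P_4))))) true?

15

P_1  P_2  P_3  P_4  |  φ
 T    T    T    T   |  T
 T    T    T    F   |  T
 T    T    F    T   |  T
 T    T    F    F   |  T
 T    F    T    T   |  T
 T    F    T    F   |  T
 T    F    F    T   |  T
 T    F    F    F   |  T
 F    T    T    T   |  T
 F    T    T    F   |  T
 F    T    F    T   |  T
 F    T    F    F   |  T
 F    F    T    T   |  T
 F    F    T    F   |  F
 F    F    F    T   |  T
 F    F    F    F   |  T
The formula is true on 15 of the 16 rows.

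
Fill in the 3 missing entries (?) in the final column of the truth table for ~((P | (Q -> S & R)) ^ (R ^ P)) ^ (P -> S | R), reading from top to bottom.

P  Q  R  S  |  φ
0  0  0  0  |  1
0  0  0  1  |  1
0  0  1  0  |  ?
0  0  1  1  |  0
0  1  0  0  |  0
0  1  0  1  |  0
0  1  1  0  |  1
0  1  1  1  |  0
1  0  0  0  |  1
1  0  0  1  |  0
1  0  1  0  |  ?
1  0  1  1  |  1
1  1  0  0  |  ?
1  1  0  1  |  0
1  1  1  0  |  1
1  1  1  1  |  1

Row P=0, Q=0, R=1, S=0: ~((P | (Q -> S & R)) ^ (R ^ P)) = 1, (P -> S | R) = 1, so the formula = 0.
Row P=1, Q=0, R=1, S=0: ~((P | (Q -> S & R)) ^ (R ^ P)) = 0, (P -> S | R) = 1, so the formula = 1.
Row P=1, Q=1, R=0, S=0: ~((P | (Q -> S & R)) ^ (R ^ P)) = 1, (P -> S | R) = 0, so the formula = 1.

0, 1, 1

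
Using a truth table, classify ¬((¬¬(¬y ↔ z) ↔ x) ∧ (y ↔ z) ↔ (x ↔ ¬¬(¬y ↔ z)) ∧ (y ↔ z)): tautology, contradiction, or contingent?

x | y | z || φ
F | F | F || F
F | F | T || F
F | T | F || F
F | T | T || F
T | F | F || F
T | F | T || F
T | T | F || F
T | T | T || F
Every row is F, so the formula is a contradiction.

contradiction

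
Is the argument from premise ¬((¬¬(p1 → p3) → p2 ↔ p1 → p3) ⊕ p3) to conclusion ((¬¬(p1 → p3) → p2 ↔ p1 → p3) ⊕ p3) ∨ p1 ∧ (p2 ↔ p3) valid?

p1 | p2 | p3 | φ | ψ
-- | -- | -- | - | -
F  | F  | F  | T | F
F  | F  | T  | F | T
F  | T  | F  | F | T
F  | T  | T  | T | F
T  | F  | F  | T | T
T  | F  | T  | F | T
T  | T  | F  | T | F
T  | T  | T  | T | T
At p1=F, p2=F, p3=F we have φ true but ψ false, so φ does not entail ψ.

no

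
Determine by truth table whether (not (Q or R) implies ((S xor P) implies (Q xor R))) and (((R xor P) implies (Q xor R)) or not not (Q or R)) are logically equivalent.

P | Q | R | S | φ | ψ
- | - | - | - | - | -
T | T | T | T | T | T
T | T | T | F | T | T
T | T | F | T | T | T
T | T | F | F | T | T
T | F | T | T | T | T
T | F | T | F | T | T
T | F | F | T | T | F
T | F | F | F | F | F
F | T | T | T | T | T
F | T | T | F | T | T
F | T | F | T | T | T
F | T | F | F | T | T
F | F | T | T | T | T
F | F | T | F | T | T
F | F | F | T | F | T
F | F | F | F | T | T
The columns differ at P=T, Q=F, R=F, S=T (φ=T, ψ=F), so they are not equivalent.

not equivalent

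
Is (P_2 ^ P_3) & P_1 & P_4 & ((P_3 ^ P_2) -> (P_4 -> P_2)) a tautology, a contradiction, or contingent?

 P_1  |  P_2  |  P_3  |  P_4  ||   φ  
False | False | False | False || False
False | False | False |  True || False
False | False |  True | False || False
False | False |  True |  True || False
False |  True | False | False || False
False |  True | False |  True || False
False |  True |  True | False || False
False |  True |  True |  True || False
 True | False | False | False || False
 True | False | False |  True || False
 True | False |  True | False || False
 True | False |  True |  True || False
 True |  True | False | False || False
 True |  True | False |  True ||  True
 True |  True |  True | False || False
 True |  True |  True |  True || False
1 of 16 rows are True, so the formula is contingent.

contingent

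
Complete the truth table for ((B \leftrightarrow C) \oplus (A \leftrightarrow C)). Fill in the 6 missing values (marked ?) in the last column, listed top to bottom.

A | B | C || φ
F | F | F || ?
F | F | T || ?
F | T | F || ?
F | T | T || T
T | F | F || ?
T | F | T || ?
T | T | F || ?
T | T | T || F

F, F, T, T, T, F

Row A=F, B=F, C=F: (B \leftrightarrow C) = T, (A \leftrightarrow C) = T, so the formula = F.
Row A=F, B=F, C=T: (B \leftrightarrow C) = F, (A \leftrightarrow C) = F, so the formula = F.
Row A=F, B=T, C=F: (B \leftrightarrow C) = F, (A \leftrightarrow C) = T, so the formula = T.
Row A=T, B=F, C=F: (B \leftrightarrow C) = T, (A \leftrightarrow C) = F, so the formula = T.
Row A=T, B=F, C=T: (B \leftrightarrow C) = F, (A \leftrightarrow C) = T, so the formula = T.
Row A=T, B=T, C=F: (B \leftrightarrow C) = F, (A \leftrightarrow C) = F, so the formula = F.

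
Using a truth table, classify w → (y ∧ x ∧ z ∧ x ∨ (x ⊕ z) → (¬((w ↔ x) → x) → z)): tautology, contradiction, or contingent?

tautology

x  y  z  w  |  φ
F  F  F  F  |  T
F  F  F  T  |  T
F  F  T  F  |  T
F  F  T  T  |  T
F  T  F  F  |  T
F  T  F  T  |  T
F  T  T  F  |  T
F  T  T  T  |  T
T  F  F  F  |  T
T  F  F  T  |  T
T  F  T  F  |  T
T  F  T  T  |  T
T  T  F  F  |  T
T  T  F  T  |  T
T  T  T  F  |  T
T  T  T  T  |  T
Every row is T, so the formula is a tautology.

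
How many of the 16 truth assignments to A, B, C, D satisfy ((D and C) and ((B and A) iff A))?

3

  A   |   B   |   C   |   D   | (D and C) | (B and A) | ((B and A) iff A) |   φ  
----- | ----- | ----- | ----- | --------- | --------- | ----------------- | -----
 True |  True |  True |  True |    True   |    True   |        True       |  True
 True |  True |  True | False |   False   |    True   |        True       | False
 True |  True | False |  True |   False   |    True   |        True       | False
 True |  True | False | False |   False   |    True   |        True       | False
 True | False |  True |  True |    True   |   False   |       False       | False
 True | False |  True | False |   False   |   False   |       False       | False
 True | False | False |  True |   False   |   False   |       False       | False
 True | False | False | False |   False   |   False   |       False       | False
False |  True |  True |  True |    True   |   False   |        True       |  True
False |  True |  True | False |   False   |   False   |        True       | False
False |  True | False |  True |   False   |   False   |        True       | False
False |  True | False | False |   False   |   False   |        True       | False
False | False |  True |  True |    True   |   False   |        True       |  True
False | False |  True | False |   False   |   False   |        True       | False
False | False | False |  True |   False   |   False   |        True       | False
False | False | False | False |   False   |   False   |        True       | False
The formula is true on 3 of the 16 rows.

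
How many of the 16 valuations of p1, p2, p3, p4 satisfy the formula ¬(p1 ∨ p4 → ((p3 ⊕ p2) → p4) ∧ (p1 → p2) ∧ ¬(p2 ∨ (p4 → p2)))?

p1 | p2 | p3 | p4 | φ
-- | -- | -- | -- | -
0  | 0  | 0  | 0  | 0
0  | 0  | 0  | 1  | 0
0  | 0  | 1  | 0  | 0
0  | 0  | 1  | 1  | 0
0  | 1  | 0  | 0  | 0
0  | 1  | 0  | 1  | 1
0  | 1  | 1  | 0  | 0
0  | 1  | 1  | 1  | 1
1  | 0  | 0  | 0  | 1
1  | 0  | 0  | 1  | 1
1  | 0  | 1  | 0  | 1
1  | 0  | 1  | 1  | 1
1  | 1  | 0  | 0  | 1
1  | 1  | 0  | 1  | 1
1  | 1  | 1  | 0  | 1
1  | 1  | 1  | 1  | 1
The formula is true on 10 of the 16 rows.

10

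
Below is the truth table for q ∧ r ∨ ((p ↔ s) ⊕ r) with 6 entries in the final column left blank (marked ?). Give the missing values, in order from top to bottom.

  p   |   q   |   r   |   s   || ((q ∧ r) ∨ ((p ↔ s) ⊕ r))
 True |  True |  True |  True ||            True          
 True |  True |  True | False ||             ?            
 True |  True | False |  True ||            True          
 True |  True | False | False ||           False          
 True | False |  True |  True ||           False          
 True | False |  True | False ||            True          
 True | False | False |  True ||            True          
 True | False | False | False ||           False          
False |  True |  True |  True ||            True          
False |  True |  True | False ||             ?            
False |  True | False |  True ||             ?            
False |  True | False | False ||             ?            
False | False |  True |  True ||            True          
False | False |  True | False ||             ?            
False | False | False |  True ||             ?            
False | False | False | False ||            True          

True, True, False, True, False, False

Row p=True, q=True, r=True, s=False: (q ∧ r) = True, ((p ↔ s) ⊕ r) = True, so ((q ∧ r) ∨ ((p ↔ s) ⊕ r)) = True.
Row p=False, q=True, r=True, s=False: (q ∧ r) = True, ((p ↔ s) ⊕ r) = False, so ((q ∧ r) ∨ ((p ↔ s) ⊕ r)) = True.
Row p=False, q=True, r=False, s=True: (q ∧ r) = False, ((p ↔ s) ⊕ r) = False, so ((q ∧ r) ∨ ((p ↔ s) ⊕ r)) = False.
Row p=False, q=True, r=False, s=False: (q ∧ r) = False, ((p ↔ s) ⊕ r) = True, so ((q ∧ r) ∨ ((p ↔ s) ⊕ r)) = True.
Row p=False, q=False, r=True, s=False: (q ∧ r) = False, ((p ↔ s) ⊕ r) = False, so ((q ∧ r) ∨ ((p ↔ s) ⊕ r)) = False.
Row p=False, q=False, r=False, s=True: (q ∧ r) = False, ((p ↔ s) ⊕ r) = False, so ((q ∧ r) ∨ ((p ↔ s) ⊕ r)) = False.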